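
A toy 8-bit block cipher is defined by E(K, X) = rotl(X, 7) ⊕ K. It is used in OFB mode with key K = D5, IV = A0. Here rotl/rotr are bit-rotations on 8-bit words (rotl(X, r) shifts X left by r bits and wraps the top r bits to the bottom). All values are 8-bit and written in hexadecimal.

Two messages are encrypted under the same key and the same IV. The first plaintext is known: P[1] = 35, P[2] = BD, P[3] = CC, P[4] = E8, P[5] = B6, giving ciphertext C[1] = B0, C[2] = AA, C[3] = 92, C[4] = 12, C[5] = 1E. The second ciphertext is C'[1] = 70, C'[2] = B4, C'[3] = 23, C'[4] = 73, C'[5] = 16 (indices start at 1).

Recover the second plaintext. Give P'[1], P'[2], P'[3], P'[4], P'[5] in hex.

In OFB with a reused IV, both messages share the same keystream S_i, so C_i ⊕ C'_i = P_i ⊕ P'_i and thus P'_i = P_i ⊕ C_i ⊕ C'_i.
P'[1]: 35 ⊕ B0 ⊕ 70 = F5.
P'[2]: BD ⊕ AA ⊕ B4 = A3.
P'[3]: CC ⊕ 92 ⊕ 23 = 7D.
P'[4]: E8 ⊕ 12 ⊕ 73 = 89.
P'[5]: B6 ⊕ 1E ⊕ 16 = BE.

P'[1] = F5, P'[2] = A3, P'[3] = 7D, P'[4] = 89, P'[5] = BE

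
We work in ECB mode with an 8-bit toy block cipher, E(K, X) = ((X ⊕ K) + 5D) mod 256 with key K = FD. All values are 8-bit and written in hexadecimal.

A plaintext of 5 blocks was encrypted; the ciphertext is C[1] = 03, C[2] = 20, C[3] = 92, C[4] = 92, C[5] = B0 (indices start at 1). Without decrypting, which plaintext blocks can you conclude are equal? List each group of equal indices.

ECB encrypts each block independently with the same key, so equal ciphertext blocks imply equal plaintext blocks.
C[3] = C[4] = 92, so P[3] = P[4].

P[3] = P[4]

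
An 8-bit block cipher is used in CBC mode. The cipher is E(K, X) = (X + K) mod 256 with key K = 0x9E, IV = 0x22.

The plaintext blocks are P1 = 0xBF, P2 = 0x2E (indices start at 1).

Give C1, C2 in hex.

C1 = 0x3B, C2 = 0xB3

CBC encryption: C_i = E(K, P_i ⊕ C_{i−1}), with C_{0} = IV.
C1: P1 ⊕ 0x22 = 0x9D; E(K, 0x9D) = 0x3B.
C2: P2 ⊕ 0x3B = 0x15; E(K, 0x15) = 0xB3.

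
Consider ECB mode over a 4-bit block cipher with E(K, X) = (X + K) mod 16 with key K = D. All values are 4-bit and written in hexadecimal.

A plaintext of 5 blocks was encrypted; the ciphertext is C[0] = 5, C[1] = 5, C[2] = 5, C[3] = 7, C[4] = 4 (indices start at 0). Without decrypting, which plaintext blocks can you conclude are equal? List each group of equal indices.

ECB encrypts each block independently with the same key, so equal ciphertext blocks imply equal plaintext blocks.
C[0] = C[1] = C[2] = 5, so P[0] = P[1] = P[2].

P[0] = P[1] = P[2]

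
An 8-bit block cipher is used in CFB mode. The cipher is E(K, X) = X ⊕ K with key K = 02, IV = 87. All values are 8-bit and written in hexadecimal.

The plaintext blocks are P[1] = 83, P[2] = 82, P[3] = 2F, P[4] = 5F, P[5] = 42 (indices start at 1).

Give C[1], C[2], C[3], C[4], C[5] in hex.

CFB encryption: C_i = P_i ⊕ E(K, C_{i−1}), with C_{0} = IV.
C[1]: E(K, 87) = 85; 83 ⊕ 85 = 06.
C[2]: E(K, 06) = 04; 82 ⊕ 04 = 86.
C[3]: E(K, 86) = 84; 2F ⊕ 84 = AB.
C[4]: E(K, AB) = A9; 5F ⊕ A9 = F6.
C[5]: E(K, F6) = F4; 42 ⊕ F4 = B6.

C[1] = 06, C[2] = 86, C[3] = AB, C[4] = F6, C[5] = B6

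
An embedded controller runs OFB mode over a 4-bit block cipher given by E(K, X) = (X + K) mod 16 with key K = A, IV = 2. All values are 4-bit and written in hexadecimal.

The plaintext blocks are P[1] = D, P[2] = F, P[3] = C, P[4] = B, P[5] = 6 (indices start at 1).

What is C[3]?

C[3] = C

OFB encryption: S_i = E(K, S_{i−1}) with S_{0} = IV; C_i = P_i ⊕ S_i.
C[1]: S = E(K, 2) = C; D ⊕ C = 1.
C[2]: S = E(K, C) = 6; F ⊕ 6 = 9.
C[3]: S = E(K, 6) = 0; C ⊕ 0 = C.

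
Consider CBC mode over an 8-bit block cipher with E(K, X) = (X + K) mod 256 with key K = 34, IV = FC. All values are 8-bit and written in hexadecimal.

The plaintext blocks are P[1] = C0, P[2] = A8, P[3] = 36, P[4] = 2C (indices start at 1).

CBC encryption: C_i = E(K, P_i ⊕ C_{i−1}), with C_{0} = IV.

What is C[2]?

C[2] = 0C

C[1]: P[1] ⊕ FC = 3C; E(K, 3C) = 70.
C[2]: P[2] ⊕ 70 = D8; E(K, D8) = 0C.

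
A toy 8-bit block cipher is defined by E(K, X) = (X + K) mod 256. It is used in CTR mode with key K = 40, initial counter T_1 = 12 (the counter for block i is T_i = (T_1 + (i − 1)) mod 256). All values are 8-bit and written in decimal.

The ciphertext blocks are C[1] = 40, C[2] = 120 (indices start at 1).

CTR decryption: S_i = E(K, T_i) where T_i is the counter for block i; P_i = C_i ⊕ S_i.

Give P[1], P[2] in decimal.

P[1]: T = 12, S = E(K, T) = 52; 40 ⊕ 52 = 28.
P[2]: T = 13, S = E(K, T) = 53; 120 ⊕ 53 = 77.

P[1] = 28, P[2] = 77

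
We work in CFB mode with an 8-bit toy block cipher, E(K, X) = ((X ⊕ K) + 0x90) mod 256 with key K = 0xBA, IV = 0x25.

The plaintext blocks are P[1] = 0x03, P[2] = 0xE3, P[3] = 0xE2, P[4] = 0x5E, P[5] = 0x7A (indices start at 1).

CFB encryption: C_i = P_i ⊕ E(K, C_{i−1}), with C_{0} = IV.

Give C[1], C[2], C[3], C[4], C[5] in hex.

C[1]: E(K, 0x25) = 0x2F; 0x03 ⊕ 0x2F = 0x2C.
C[2]: E(K, 0x2C) = 0x26; 0xE3 ⊕ 0x26 = 0xC5.
C[3]: E(K, 0xC5) = 0x0F; 0xE2 ⊕ 0x0F = 0xED.
C[4]: E(K, 0xED) = 0xE7; 0x5E ⊕ 0xE7 = 0xB9.
C[5]: E(K, 0xB9) = 0x93; 0x7A ⊕ 0x93 = 0xE9.

C[1] = 0x2C, C[2] = 0xC5, C[3] = 0xED, C[4] = 0xB9, C[5] = 0xE9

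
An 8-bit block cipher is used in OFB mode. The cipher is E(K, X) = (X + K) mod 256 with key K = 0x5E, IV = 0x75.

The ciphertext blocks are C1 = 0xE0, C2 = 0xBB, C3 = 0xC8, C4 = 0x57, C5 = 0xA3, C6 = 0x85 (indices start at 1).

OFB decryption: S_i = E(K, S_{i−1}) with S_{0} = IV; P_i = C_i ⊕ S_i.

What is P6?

P6 = 0x2C

P1: S = E(K, 0x75) = 0xD3; 0xE0 ⊕ 0xD3 = 0x33.
P2: S = E(K, 0xD3) = 0x31; 0xBB ⊕ 0x31 = 0x8A.
P3: S = E(K, 0x31) = 0x8F; 0xC8 ⊕ 0x8F = 0x47.
P4: S = E(K, 0x8F) = 0xED; 0x57 ⊕ 0xED = 0xBA.
P5: S = E(K, 0xED) = 0x4B; 0xA3 ⊕ 0x4B = 0xE8.
P6: S = E(K, 0x4B) = 0xA9; 0x85 ⊕ 0xA9 = 0x2C.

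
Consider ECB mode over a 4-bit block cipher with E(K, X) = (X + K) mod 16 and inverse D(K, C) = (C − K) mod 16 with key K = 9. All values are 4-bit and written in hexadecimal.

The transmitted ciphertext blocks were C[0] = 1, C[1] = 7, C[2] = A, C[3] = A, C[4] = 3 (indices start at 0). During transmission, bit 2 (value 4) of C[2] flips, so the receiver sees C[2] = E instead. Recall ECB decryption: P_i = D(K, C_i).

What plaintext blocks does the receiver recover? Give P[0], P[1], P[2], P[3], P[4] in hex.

Only C[2] changed, to E. In ECB, a change in C_i affects only P_i. Decrypting the received ciphertext:
P[0]: D(K, 1) = 8.
P[1]: D(K, 7) = E.
P[2]: D(K, E) = 5.
P[3]: D(K, A) = 1.
P[4]: D(K, 3) = A.
Blocks that differ from the original plaintext: P[2].

P[0] = 8, P[1] = E, P[2] = 5, P[3] = 1, P[4] = A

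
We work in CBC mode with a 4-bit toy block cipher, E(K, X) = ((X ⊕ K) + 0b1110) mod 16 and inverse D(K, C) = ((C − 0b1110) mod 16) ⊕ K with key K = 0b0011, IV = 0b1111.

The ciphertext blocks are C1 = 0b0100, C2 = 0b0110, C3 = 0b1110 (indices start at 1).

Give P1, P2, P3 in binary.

P1 = 0b1010, P2 = 0b1111, P3 = 0b0101

CBC decryption: P_i = D(K, C_i) ⊕ C_{i−1}, with C_{0} = IV.
P1: D(K, 0b0100) = 0b0101; 0b0101 ⊕ 0b1111 = 0b1010.
P2: D(K, 0b0110) = 0b1011; 0b1011 ⊕ 0b0100 = 0b1111.
P3: D(K, 0b1110) = 0b0011; 0b0011 ⊕ 0b0110 = 0b0101.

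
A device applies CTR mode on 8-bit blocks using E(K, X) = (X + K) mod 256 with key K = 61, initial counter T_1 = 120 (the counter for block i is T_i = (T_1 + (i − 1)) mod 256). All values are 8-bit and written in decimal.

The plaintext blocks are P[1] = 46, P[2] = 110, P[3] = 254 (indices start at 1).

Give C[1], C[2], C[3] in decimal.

CTR encryption: S_i = E(K, T_i) where T_i is the counter for block i; C_i = P_i ⊕ S_i.
C[1]: T = 120, S = E(K, T) = 181; 46 ⊕ 181 = 155.
C[2]: T = 121, S = E(K, T) = 182; 110 ⊕ 182 = 216.
C[3]: T = 122, S = E(K, T) = 183; 254 ⊕ 183 = 73.

C[1] = 155, C[2] = 216, C[3] = 73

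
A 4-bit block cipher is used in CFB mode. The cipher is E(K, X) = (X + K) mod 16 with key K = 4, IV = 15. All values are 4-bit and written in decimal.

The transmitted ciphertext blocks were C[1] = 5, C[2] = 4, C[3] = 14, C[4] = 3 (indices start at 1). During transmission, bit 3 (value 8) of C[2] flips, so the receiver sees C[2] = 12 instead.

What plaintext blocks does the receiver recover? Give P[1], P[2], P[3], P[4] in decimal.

P[1] = 6, P[2] = 5, P[3] = 14, P[4] = 1

CFB decryption: P_i = C_i ⊕ E(K, C_{i−1}), with C_{0} = IV.
Only C[2] changed, to 12. In CFB, a change in C_i flips the same bit in P_i and garbles P_{i+1}. Decrypting the received ciphertext:
P[1]: E(K, 15) = 3; 5 ⊕ 3 = 6.
P[2]: E(K, 5) = 9; 12 ⊕ 9 = 5.
P[3]: E(K, 12) = 0; 14 ⊕ 0 = 14.
P[4]: E(K, 14) = 2; 3 ⊕ 2 = 1.
Blocks that differ from the original plaintext: P[2], P[3].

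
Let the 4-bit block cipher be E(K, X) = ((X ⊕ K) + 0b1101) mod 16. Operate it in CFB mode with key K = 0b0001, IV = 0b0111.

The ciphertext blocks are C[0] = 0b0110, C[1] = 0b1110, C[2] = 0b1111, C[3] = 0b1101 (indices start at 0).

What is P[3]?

CFB decryption: P_i = C_i ⊕ E(K, C_{i−1}), with C_{−1} = IV.
P[3]: E(K, 0b1111) = 0b1011; 0b1101 ⊕ 0b1011 = 0b0110.

P[3] = 0b0110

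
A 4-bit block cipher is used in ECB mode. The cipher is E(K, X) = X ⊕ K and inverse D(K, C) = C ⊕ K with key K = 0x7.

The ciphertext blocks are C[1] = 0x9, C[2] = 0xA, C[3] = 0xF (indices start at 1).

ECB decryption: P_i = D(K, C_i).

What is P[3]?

P[3] = 0x8

P[3]: D(K, 0xF) = 0x8.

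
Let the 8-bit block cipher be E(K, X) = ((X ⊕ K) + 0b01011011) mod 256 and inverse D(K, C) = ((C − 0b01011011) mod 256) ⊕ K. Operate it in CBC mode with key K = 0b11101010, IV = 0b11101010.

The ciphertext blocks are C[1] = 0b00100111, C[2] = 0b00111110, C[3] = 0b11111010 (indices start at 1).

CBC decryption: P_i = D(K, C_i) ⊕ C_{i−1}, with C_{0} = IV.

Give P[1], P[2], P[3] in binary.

P[1]: D(K, 0b00100111) = 0b00100110; 0b00100110 ⊕ 0b11101010 = 0b11001100.
P[2]: D(K, 0b00111110) = 0b00001001; 0b00001001 ⊕ 0b00100111 = 0b00101110.
P[3]: D(K, 0b11111010) = 0b01110101; 0b01110101 ⊕ 0b00111110 = 0b01001011.

P[1] = 0b11001100, P[2] = 0b00101110, P[3] = 0b01001011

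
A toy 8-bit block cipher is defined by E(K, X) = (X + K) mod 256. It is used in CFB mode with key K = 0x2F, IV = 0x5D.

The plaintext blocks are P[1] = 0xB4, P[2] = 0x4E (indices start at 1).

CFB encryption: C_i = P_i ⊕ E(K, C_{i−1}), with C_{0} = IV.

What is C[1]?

C[1]: E(K, 0x5D) = 0x8C; 0xB4 ⊕ 0x8C = 0x38.

C[1] = 0x38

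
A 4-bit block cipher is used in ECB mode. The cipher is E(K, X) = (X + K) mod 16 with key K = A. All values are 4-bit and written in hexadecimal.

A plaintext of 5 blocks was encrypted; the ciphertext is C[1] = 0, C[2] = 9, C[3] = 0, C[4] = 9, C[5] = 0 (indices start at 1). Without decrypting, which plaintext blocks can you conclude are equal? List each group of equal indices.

P[1] = P[3] = P[5]; P[2] = P[4]

ECB encrypts each block independently with the same key, so equal ciphertext blocks imply equal plaintext blocks.
C[1] = C[3] = C[5] = 0, so P[1] = P[3] = P[5].
C[2] = C[4] = 9, so P[2] = P[4].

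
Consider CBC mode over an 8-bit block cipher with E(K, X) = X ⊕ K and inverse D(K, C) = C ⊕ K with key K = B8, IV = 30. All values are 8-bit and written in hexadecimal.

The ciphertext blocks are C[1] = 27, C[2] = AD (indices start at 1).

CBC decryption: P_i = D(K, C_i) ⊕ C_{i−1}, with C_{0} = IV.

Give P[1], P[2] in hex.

P[1] = AF, P[2] = 32

P[1]: D(K, 27) = 9F; 9F ⊕ 30 = AF.
P[2]: D(K, AD) = 15; 15 ⊕ 27 = 32.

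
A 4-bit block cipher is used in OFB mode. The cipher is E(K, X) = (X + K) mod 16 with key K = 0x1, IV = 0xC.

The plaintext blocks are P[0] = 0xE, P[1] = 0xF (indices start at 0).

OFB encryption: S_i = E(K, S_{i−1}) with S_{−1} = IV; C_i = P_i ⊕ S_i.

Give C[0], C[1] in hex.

C[0] = 0x3, C[1] = 0x1

C[0]: S = E(K, 0xC) = 0xD; 0xE ⊕ 0xD = 0x3.
C[1]: S = E(K, 0xD) = 0xE; 0xF ⊕ 0xE = 0x1.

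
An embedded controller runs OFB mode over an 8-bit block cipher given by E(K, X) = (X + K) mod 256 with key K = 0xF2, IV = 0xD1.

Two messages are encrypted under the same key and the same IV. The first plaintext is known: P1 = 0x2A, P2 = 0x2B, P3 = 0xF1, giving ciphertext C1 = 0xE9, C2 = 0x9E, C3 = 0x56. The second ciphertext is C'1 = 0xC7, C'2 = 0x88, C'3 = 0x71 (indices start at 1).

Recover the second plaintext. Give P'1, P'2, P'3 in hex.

In OFB with a reused IV, both messages share the same keystream S_i, so C_i ⊕ C'_i = P_i ⊕ P'_i and thus P'_i = P_i ⊕ C_i ⊕ C'_i.
P'1: 0x2A ⊕ 0xE9 ⊕ 0xC7 = 0x04.
P'2: 0x2B ⊕ 0x9E ⊕ 0x88 = 0x3D.
P'3: 0xF1 ⊕ 0x56 ⊕ 0x71 = 0xD6.

P'1 = 0x04, P'2 = 0x3D, P'3 = 0xD6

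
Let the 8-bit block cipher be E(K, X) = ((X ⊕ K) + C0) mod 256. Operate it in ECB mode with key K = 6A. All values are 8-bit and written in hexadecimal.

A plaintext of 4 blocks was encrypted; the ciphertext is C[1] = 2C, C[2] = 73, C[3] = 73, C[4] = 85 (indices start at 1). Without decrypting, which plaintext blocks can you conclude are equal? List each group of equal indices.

P[2] = P[3]

ECB encrypts each block independently with the same key, so equal ciphertext blocks imply equal plaintext blocks.
C[2] = C[3] = 73, so P[2] = P[3].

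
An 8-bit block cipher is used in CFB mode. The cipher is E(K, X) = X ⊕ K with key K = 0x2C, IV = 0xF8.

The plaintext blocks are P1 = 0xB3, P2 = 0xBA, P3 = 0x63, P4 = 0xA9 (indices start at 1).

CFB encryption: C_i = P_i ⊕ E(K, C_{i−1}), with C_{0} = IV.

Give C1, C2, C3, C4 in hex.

C1 = 0x67, C2 = 0xF1, C3 = 0xBE, C4 = 0x3B

C1: E(K, 0xF8) = 0xD4; 0xB3 ⊕ 0xD4 = 0x67.
C2: E(K, 0x67) = 0x4B; 0xBA ⊕ 0x4B = 0xF1.
C3: E(K, 0xF1) = 0xDD; 0x63 ⊕ 0xDD = 0xBE.
C4: E(K, 0xBE) = 0x92; 0xA9 ⊕ 0x92 = 0x3B.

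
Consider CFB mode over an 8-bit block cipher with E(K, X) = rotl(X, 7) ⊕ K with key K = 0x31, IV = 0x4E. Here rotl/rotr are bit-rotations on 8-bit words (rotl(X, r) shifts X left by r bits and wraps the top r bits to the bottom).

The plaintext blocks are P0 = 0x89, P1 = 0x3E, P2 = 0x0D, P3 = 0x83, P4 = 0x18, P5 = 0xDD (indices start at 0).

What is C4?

C4 = 0x67

CFB encryption: C_i = P_i ⊕ E(K, C_{i−1}), with C_{−1} = IV.
C0: E(K, 0x4E) = 0x16; 0x89 ⊕ 0x16 = 0x9F.
C1: E(K, 0x9F) = 0xFE; 0x3E ⊕ 0xFE = 0xC0.
C2: E(K, 0xC0) = 0x51; 0x0D ⊕ 0x51 = 0x5C.
C3: E(K, 0x5C) = 0x1F; 0x83 ⊕ 0x1F = 0x9C.
C4: E(K, 0x9C) = 0x7F; 0x18 ⊕ 0x7F = 0x67.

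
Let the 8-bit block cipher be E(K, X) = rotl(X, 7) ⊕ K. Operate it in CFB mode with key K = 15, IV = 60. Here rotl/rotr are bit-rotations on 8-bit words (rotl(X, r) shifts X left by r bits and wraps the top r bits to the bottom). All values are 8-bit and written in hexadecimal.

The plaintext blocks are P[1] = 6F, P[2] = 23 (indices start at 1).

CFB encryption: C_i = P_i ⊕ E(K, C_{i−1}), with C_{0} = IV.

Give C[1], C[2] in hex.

C[1] = 4A, C[2] = 13

C[1]: E(K, 60) = 25; 6F ⊕ 25 = 4A.
C[2]: E(K, 4A) = 30; 23 ⊕ 30 = 13.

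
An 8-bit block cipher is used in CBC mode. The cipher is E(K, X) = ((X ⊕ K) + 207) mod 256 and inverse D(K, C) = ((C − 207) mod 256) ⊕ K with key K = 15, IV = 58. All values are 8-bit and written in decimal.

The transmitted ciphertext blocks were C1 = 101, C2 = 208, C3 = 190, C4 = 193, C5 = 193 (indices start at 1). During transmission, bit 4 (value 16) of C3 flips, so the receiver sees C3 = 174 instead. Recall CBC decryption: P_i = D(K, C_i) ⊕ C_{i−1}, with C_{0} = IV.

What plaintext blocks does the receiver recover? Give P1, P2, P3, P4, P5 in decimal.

Only C3 changed, to 174. In CBC, a change in C_i garbles P_i and flips the same bit in P_{i+1}. Decrypting the received ciphertext:
P1: D(K, 101) = 153; 153 ⊕ 58 = 163.
P2: D(K, 208) = 14; 14 ⊕ 101 = 107.
P3: D(K, 174) = 208; 208 ⊕ 208 = 0.
P4: D(K, 193) = 253; 253 ⊕ 174 = 83.
P5: D(K, 193) = 253; 253 ⊕ 193 = 60.
Blocks that differ from the original plaintext: P3, P4.

P1 = 163, P2 = 107, P3 = 0, P4 = 83, P5 = 60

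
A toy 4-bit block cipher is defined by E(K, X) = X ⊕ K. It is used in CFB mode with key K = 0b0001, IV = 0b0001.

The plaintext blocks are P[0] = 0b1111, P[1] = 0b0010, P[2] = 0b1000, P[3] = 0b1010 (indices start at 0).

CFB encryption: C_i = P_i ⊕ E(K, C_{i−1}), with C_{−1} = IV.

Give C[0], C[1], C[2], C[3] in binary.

C[0] = 0b1111, C[1] = 0b1100, C[2] = 0b0101, C[3] = 0b1110

C[0]: E(K, 0b0001) = 0b0000; 0b1111 ⊕ 0b0000 = 0b1111.
C[1]: E(K, 0b1111) = 0b1110; 0b0010 ⊕ 0b1110 = 0b1100.
C[2]: E(K, 0b1100) = 0b1101; 0b1000 ⊕ 0b1101 = 0b0101.
C[3]: E(K, 0b0101) = 0b0100; 0b1010 ⊕ 0b0100 = 0b1110.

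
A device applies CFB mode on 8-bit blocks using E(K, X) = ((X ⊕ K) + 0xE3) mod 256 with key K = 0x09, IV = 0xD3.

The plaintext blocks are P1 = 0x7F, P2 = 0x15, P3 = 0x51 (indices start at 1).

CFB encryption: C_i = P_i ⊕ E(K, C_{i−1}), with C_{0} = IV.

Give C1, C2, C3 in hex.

C1 = 0xC2, C2 = 0xBB, C3 = 0xC4

C1: E(K, 0xD3) = 0xBD; 0x7F ⊕ 0xBD = 0xC2.
C2: E(K, 0xC2) = 0xAE; 0x15 ⊕ 0xAE = 0xBB.
C3: E(K, 0xBB) = 0x95; 0x51 ⊕ 0x95 = 0xC4.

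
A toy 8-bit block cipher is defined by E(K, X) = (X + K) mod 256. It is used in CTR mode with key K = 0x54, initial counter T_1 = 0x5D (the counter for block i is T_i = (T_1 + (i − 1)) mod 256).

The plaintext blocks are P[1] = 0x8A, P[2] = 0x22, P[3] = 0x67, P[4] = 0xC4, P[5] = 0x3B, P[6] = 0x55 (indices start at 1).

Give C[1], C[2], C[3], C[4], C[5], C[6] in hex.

CTR encryption: S_i = E(K, T_i) where T_i is the counter for block i; C_i = P_i ⊕ S_i.
C[1]: T = 0x5D, S = E(K, T) = 0xB1; 0x8A ⊕ 0xB1 = 0x3B.
C[2]: T = 0x5E, S = E(K, T) = 0xB2; 0x22 ⊕ 0xB2 = 0x90.
C[3]: T = 0x5F, S = E(K, T) = 0xB3; 0x67 ⊕ 0xB3 = 0xD4.
C[4]: T = 0x60, S = E(K, T) = 0xB4; 0xC4 ⊕ 0xB4 = 0x70.
C[5]: T = 0x61, S = E(K, T) = 0xB5; 0x3B ⊕ 0xB5 = 0x8E.
C[6]: T = 0x62, S = E(K, T) = 0xB6; 0x55 ⊕ 0xB6 = 0xE3.

C[1] = 0x3B, C[2] = 0x90, C[3] = 0xD4, C[4] = 0x70, C[5] = 0x8E, C[6] = 0xE3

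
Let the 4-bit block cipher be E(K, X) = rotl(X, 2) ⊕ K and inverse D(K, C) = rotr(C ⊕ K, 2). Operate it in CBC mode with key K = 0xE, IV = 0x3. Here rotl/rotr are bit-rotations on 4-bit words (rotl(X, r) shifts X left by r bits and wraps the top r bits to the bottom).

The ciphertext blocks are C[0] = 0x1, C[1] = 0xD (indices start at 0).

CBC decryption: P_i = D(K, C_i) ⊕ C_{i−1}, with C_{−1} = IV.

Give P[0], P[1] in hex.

P[0] = 0xC, P[1] = 0xD

P[0]: D(K, 0x1) = 0xF; 0xF ⊕ 0x3 = 0xC.
P[1]: D(K, 0xD) = 0xC; 0xC ⊕ 0x1 = 0xD.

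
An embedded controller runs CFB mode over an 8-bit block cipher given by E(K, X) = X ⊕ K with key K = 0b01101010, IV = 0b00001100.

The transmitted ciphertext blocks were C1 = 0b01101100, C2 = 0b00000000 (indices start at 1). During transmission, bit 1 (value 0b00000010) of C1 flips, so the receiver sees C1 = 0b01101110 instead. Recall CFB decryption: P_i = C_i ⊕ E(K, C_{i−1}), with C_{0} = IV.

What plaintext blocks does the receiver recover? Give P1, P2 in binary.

P1 = 0b00001000, P2 = 0b00000100

Only C1 changed, to 0b01101110. In CFB, a change in C_i flips the same bit in P_i and garbles P_{i+1}. Decrypting the received ciphertext:
P1: E(K, 0b00001100) = 0b01100110; 0b01101110 ⊕ 0b01100110 = 0b00001000.
P2: E(K, 0b01101110) = 0b00000100; 0b00000000 ⊕ 0b00000100 = 0b00000100.
Blocks that differ from the original plaintext: P1, P2.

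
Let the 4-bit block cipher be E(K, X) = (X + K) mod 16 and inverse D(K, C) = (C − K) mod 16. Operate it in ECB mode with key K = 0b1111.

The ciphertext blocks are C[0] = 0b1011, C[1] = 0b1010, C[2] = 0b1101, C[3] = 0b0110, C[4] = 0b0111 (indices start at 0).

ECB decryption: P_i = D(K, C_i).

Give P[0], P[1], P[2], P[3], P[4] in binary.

P[0]: D(K, 0b1011) = 0b1100.
P[1]: D(K, 0b1010) = 0b1011.
P[2]: D(K, 0b1101) = 0b1110.
P[3]: D(K, 0b0110) = 0b0111.
P[4]: D(K, 0b0111) = 0b1000.

P[0] = 0b1100, P[1] = 0b1011, P[2] = 0b1110, P[3] = 0b0111, P[4] = 0b1000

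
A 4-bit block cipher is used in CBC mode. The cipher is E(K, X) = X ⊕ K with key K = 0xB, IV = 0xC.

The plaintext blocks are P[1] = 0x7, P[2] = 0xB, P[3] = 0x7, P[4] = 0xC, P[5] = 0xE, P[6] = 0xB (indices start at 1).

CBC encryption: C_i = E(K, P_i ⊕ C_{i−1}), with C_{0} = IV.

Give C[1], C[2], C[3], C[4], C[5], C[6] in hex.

C[1] = 0x0, C[2] = 0x0, C[3] = 0xC, C[4] = 0xB, C[5] = 0xE, C[6] = 0xE

C[1]: P[1] ⊕ 0xC = 0xB; E(K, 0xB) = 0x0.
C[2]: P[2] ⊕ 0x0 = 0xB; E(K, 0xB) = 0x0.
C[3]: P[3] ⊕ 0x0 = 0x7; E(K, 0x7) = 0xC.
C[4]: P[4] ⊕ 0xC = 0x0; E(K, 0x0) = 0xB.
C[5]: P[5] ⊕ 0xB = 0x5; E(K, 0x5) = 0xE.
C[6]: P[6] ⊕ 0xE = 0x5; E(K, 0x5) = 0xE.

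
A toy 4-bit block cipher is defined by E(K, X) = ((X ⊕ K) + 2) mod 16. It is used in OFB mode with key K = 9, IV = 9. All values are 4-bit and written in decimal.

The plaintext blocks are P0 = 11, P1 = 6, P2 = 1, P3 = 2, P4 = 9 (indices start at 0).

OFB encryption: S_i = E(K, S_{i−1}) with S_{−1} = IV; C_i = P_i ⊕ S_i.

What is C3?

C0: S = E(K, 9) = 2; 11 ⊕ 2 = 9.
C1: S = E(K, 2) = 13; 6 ⊕ 13 = 11.
C2: S = E(K, 13) = 6; 1 ⊕ 6 = 7.
C3: S = E(K, 6) = 1; 2 ⊕ 1 = 3.

C3 = 3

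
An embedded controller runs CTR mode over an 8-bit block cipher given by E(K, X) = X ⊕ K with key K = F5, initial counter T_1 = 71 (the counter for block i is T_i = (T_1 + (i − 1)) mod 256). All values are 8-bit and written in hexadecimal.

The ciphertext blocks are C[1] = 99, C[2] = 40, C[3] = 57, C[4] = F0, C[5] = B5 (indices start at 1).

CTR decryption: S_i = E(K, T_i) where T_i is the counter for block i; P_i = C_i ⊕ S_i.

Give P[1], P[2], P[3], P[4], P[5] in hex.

P[1]: T = 71, S = E(K, T) = 84; 99 ⊕ 84 = 1D.
P[2]: T = 72, S = E(K, T) = 87; 40 ⊕ 87 = C7.
P[3]: T = 73, S = E(K, T) = 86; 57 ⊕ 86 = D1.
P[4]: T = 74, S = E(K, T) = 81; F0 ⊕ 81 = 71.
P[5]: T = 75, S = E(K, T) = 80; B5 ⊕ 80 = 35.

P[1] = 1D, P[2] = C7, P[3] = D1, P[4] = 71, P[5] = 35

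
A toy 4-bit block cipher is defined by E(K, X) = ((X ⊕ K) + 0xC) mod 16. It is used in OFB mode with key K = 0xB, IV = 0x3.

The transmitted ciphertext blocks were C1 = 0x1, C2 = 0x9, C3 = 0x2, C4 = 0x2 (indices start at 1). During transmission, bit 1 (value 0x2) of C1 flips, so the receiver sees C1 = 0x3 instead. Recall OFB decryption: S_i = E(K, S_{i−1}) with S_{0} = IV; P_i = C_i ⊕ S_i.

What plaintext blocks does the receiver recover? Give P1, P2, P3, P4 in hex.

P1 = 0x7, P2 = 0x2, P3 = 0xE, P4 = 0x1

Only C1 changed, to 0x3. In OFB, a change in C_i flips the same bit in P_i only; the keystream is unaffected. Decrypting the received ciphertext:
P1: S = E(K, 0x3) = 0x4; 0x3 ⊕ 0x4 = 0x7.
P2: S = E(K, 0x4) = 0xB; 0x9 ⊕ 0xB = 0x2.
P3: S = E(K, 0xB) = 0xC; 0x2 ⊕ 0xC = 0xE.
P4: S = E(K, 0xC) = 0x3; 0x2 ⊕ 0x3 = 0x1.
Blocks that differ from the original plaintext: P1.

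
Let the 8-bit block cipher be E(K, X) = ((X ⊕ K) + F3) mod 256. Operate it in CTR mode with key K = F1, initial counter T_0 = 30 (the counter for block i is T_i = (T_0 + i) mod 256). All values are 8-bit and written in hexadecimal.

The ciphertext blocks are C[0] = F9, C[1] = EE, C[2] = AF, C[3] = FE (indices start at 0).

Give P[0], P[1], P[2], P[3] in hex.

P[0] = 4D, P[1] = 5D, P[2] = 19, P[3] = 4B

CTR decryption: S_i = E(K, T_i) where T_i is the counter for block i; P_i = C_i ⊕ S_i.
P[0]: T = 30, S = E(K, T) = B4; F9 ⊕ B4 = 4D.
P[1]: T = 31, S = E(K, T) = B3; EE ⊕ B3 = 5D.
P[2]: T = 32, S = E(K, T) = B6; AF ⊕ B6 = 19.
P[3]: T = 33, S = E(K, T) = B5; FE ⊕ B5 = 4B.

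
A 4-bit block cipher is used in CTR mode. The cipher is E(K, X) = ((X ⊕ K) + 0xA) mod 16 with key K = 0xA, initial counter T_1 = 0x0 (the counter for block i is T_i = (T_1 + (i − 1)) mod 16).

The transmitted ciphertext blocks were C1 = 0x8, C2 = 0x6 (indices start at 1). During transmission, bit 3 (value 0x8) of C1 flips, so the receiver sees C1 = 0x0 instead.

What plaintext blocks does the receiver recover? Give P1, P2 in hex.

P1 = 0x4, P2 = 0x3

CTR decryption: S_i = E(K, T_i) where T_i is the counter for block i; P_i = C_i ⊕ S_i.
Only C1 changed, to 0x0. In CTR, a change in C_i flips the same bit in P_i only; the keystream is unaffected. Decrypting the received ciphertext:
P1: T = 0x0, S = E(K, T) = 0x4; 0x0 ⊕ 0x4 = 0x4.
P2: T = 0x1, S = E(K, T) = 0x5; 0x6 ⊕ 0x5 = 0x3.
Blocks that differ from the original plaintext: P1.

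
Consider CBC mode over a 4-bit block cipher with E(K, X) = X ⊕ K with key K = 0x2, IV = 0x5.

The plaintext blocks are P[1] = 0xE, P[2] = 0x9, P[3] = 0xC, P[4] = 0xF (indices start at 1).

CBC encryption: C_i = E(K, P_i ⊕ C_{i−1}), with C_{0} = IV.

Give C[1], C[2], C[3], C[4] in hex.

C[1] = 0x9, C[2] = 0x2, C[3] = 0xC, C[4] = 0x1

C[1]: P[1] ⊕ 0x5 = 0xB; E(K, 0xB) = 0x9.
C[2]: P[2] ⊕ 0x9 = 0x0; E(K, 0x0) = 0x2.
C[3]: P[3] ⊕ 0x2 = 0xE; E(K, 0xE) = 0xC.
C[4]: P[4] ⊕ 0xC = 0x3; E(K, 0x3) = 0x1.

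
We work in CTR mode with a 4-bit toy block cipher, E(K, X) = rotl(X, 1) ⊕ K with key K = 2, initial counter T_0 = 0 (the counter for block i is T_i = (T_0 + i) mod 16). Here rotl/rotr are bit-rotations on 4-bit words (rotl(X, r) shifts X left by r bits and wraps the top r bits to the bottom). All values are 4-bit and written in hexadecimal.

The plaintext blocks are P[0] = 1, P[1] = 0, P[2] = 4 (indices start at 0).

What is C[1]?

C[1] = 0

CTR encryption: S_i = E(K, T_i) where T_i is the counter for block i; C_i = P_i ⊕ S_i.
C[0]: T = 0, S = E(K, T) = 2; 1 ⊕ 2 = 3.
C[1]: T = 1, S = E(K, T) = 0; 0 ⊕ 0 = 0.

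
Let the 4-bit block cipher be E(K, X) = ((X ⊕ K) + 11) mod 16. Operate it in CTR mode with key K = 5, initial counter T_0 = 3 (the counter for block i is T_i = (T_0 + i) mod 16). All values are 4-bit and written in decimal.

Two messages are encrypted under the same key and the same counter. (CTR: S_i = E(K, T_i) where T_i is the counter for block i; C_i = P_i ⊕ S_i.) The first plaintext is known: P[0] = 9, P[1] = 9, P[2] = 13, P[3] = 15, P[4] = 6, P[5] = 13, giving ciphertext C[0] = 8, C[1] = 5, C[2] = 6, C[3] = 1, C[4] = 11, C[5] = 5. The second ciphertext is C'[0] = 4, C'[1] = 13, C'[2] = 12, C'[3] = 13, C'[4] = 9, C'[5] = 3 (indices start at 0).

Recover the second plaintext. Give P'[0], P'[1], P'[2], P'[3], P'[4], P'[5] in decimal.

P'[0] = 5, P'[1] = 1, P'[2] = 7, P'[3] = 3, P'[4] = 4, P'[5] = 11

In CTR with a reused counter, both messages share the same keystream S_i, so C_i ⊕ C'_i = P_i ⊕ P'_i and thus P'_i = P_i ⊕ C_i ⊕ C'_i.
P'[0]: 9 ⊕ 8 ⊕ 4 = 5.
P'[1]: 9 ⊕ 5 ⊕ 13 = 1.
P'[2]: 13 ⊕ 6 ⊕ 12 = 7.
P'[3]: 15 ⊕ 1 ⊕ 13 = 3.
P'[4]: 6 ⊕ 11 ⊕ 9 = 4.
P'[5]: 13 ⊕ 5 ⊕ 3 = 11.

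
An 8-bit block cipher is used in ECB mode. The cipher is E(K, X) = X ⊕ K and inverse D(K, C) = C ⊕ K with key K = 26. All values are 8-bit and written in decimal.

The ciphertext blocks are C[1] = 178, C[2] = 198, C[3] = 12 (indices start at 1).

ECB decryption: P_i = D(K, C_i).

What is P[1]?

P[1]: D(K, 178) = 168.

P[1] = 168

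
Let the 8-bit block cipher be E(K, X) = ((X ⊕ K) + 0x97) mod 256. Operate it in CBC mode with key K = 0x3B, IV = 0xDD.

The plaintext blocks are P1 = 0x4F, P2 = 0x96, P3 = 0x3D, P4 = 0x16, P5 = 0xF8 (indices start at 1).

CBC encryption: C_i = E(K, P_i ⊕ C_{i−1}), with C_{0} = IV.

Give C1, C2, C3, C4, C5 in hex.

C1 = 0x40, C2 = 0x84, C3 = 0x19, C4 = 0xCB, C5 = 0x9F

C1: P1 ⊕ 0xDD = 0x92; E(K, 0x92) = 0x40.
C2: P2 ⊕ 0x40 = 0xD6; E(K, 0xD6) = 0x84.
C3: P3 ⊕ 0x84 = 0xB9; E(K, 0xB9) = 0x19.
C4: P4 ⊕ 0x19 = 0x0F; E(K, 0x0F) = 0xCB.
C5: P5 ⊕ 0xCB = 0x33; E(K, 0x33) = 0x9F.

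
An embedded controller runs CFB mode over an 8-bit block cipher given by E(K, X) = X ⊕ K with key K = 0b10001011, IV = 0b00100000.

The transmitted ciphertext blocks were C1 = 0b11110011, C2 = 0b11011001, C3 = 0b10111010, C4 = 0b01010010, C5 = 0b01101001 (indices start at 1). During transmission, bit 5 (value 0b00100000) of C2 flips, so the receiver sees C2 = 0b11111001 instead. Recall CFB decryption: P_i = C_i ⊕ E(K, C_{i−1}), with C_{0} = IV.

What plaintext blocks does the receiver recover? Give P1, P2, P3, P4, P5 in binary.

Only C2 changed, to 0b11111001. In CFB, a change in C_i flips the same bit in P_i and garbles P_{i+1}. Decrypting the received ciphertext:
P1: E(K, 0b00100000) = 0b10101011; 0b11110011 ⊕ 0b10101011 = 0b01011000.
P2: E(K, 0b11110011) = 0b01111000; 0b11111001 ⊕ 0b01111000 = 0b10000001.
P3: E(K, 0b11111001) = 0b01110010; 0b10111010 ⊕ 0b01110010 = 0b11001000.
P4: E(K, 0b10111010) = 0b00110001; 0b01010010 ⊕ 0b00110001 = 0b01100011.
P5: E(K, 0b01010010) = 0b11011001; 0b01101001 ⊕ 0b11011001 = 0b10110000.
Blocks that differ from the original plaintext: P2, P3.

P1 = 0b01011000, P2 = 0b10000001, P3 = 0b11001000, P4 = 0b01100011, P5 = 0b10110000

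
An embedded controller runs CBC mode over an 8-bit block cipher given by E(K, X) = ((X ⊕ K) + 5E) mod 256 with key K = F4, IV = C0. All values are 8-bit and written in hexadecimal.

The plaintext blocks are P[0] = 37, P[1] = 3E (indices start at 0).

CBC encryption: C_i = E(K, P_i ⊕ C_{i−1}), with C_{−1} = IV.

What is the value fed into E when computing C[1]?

5F

C[0]: P[0] ⊕ C0 = F7; E(K, F7) = 61.
C[1]: P[1] ⊕ 61 = 5F; E(K, 5F) = 09.
So the input to E for block [1] is 5F.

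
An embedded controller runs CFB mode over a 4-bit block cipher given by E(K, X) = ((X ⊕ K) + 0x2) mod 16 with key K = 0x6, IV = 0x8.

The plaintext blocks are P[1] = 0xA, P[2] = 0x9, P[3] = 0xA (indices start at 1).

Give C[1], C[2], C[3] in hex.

C[1] = 0xA, C[2] = 0x7, C[3] = 0x9

CFB encryption: C_i = P_i ⊕ E(K, C_{i−1}), with C_{0} = IV.
C[1]: E(K, 0x8) = 0x0; 0xA ⊕ 0x0 = 0xA.
C[2]: E(K, 0xA) = 0xE; 0x9 ⊕ 0xE = 0x7.
C[3]: E(K, 0x7) = 0x3; 0xA ⊕ 0x3 = 0x9.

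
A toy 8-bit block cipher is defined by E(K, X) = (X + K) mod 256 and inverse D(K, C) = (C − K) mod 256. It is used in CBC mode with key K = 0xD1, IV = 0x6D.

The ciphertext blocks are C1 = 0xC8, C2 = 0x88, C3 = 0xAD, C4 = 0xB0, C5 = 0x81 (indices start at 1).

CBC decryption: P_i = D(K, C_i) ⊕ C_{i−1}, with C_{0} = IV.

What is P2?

P2 = 0x7F

P2: D(K, 0x88) = 0xB7; 0xB7 ⊕ 0xC8 = 0x7F.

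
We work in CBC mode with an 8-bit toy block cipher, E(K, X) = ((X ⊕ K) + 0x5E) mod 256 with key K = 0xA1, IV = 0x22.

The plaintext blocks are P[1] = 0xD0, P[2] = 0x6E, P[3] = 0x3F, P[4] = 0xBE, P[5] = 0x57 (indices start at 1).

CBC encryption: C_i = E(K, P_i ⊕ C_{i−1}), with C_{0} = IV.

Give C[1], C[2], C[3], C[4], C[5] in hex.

C[1]: P[1] ⊕ 0x22 = 0xF2; E(K, 0xF2) = 0xB1.
C[2]: P[2] ⊕ 0xB1 = 0xDF; E(K, 0xDF) = 0xDC.
C[3]: P[3] ⊕ 0xDC = 0xE3; E(K, 0xE3) = 0xA0.
C[4]: P[4] ⊕ 0xA0 = 0x1E; E(K, 0x1E) = 0x1D.
C[5]: P[5] ⊕ 0x1D = 0x4A; E(K, 0x4A) = 0x49.

C[1] = 0xB1, C[2] = 0xDC, C[3] = 0xA0, C[4] = 0x1D, C[5] = 0x49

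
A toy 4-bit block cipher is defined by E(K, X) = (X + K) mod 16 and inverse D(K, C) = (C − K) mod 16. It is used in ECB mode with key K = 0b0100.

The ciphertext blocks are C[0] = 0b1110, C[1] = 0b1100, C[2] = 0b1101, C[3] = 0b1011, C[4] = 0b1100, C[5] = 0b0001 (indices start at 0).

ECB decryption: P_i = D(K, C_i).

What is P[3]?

P[3] = 0b0111

P[3]: D(K, 0b1011) = 0b0111.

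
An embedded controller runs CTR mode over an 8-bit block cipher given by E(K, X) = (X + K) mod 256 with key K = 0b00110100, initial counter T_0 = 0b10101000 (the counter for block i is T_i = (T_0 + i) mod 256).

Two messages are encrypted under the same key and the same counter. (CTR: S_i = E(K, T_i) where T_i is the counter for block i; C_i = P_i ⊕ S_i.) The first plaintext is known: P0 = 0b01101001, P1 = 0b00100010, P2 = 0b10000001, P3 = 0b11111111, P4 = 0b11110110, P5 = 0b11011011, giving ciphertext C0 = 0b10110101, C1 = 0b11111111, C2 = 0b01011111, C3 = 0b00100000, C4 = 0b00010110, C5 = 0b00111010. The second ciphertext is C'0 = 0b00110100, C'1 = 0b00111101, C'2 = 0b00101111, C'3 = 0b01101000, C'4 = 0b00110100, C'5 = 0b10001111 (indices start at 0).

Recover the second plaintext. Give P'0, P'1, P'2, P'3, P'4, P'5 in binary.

In CTR with a reused counter, both messages share the same keystream S_i, so C_i ⊕ C'_i = P_i ⊕ P'_i and thus P'_i = P_i ⊕ C_i ⊕ C'_i.
P'0: 0b01101001 ⊕ 0b10110101 ⊕ 0b00110100 = 0b11101000.
P'1: 0b00100010 ⊕ 0b11111111 ⊕ 0b00111101 = 0b11100000.
P'2: 0b10000001 ⊕ 0b01011111 ⊕ 0b00101111 = 0b11110001.
P'3: 0b11111111 ⊕ 0b00100000 ⊕ 0b01101000 = 0b10110111.
P'4: 0b11110110 ⊕ 0b00010110 ⊕ 0b00110100 = 0b11010100.
P'5: 0b11011011 ⊕ 0b00111010 ⊕ 0b10001111 = 0b01101110.

P'0 = 0b11101000, P'1 = 0b11100000, P'2 = 0b11110001, P'3 = 0b10110111, P'4 = 0b11010100, P'5 = 0b01101110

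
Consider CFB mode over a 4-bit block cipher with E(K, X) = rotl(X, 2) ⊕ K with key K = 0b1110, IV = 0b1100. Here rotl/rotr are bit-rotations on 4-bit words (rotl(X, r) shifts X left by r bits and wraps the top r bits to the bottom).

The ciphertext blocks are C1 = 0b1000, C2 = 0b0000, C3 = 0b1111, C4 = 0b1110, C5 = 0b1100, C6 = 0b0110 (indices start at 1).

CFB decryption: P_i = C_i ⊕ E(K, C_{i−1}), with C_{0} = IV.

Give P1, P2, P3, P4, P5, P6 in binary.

P1 = 0b0101, P2 = 0b1100, P3 = 0b0001, P4 = 0b1111, P5 = 0b1001, P6 = 0b1011

P1: E(K, 0b1100) = 0b1101; 0b1000 ⊕ 0b1101 = 0b0101.
P2: E(K, 0b1000) = 0b1100; 0b0000 ⊕ 0b1100 = 0b1100.
P3: E(K, 0b0000) = 0b1110; 0b1111 ⊕ 0b1110 = 0b0001.
P4: E(K, 0b1111) = 0b0001; 0b1110 ⊕ 0b0001 = 0b1111.
P5: E(K, 0b1110) = 0b0101; 0b1100 ⊕ 0b0101 = 0b1001.
P6: E(K, 0b1100) = 0b1101; 0b0110 ⊕ 0b1101 = 0b1011.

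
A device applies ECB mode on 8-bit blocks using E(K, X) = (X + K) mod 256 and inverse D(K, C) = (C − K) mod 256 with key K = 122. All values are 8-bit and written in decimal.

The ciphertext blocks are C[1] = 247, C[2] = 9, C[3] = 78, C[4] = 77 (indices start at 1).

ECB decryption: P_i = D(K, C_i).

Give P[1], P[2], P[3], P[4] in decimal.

P[1]: D(K, 247) = 125.
P[2]: D(K, 9) = 143.
P[3]: D(K, 78) = 212.
P[4]: D(K, 77) = 211.

P[1] = 125, P[2] = 143, P[3] = 212, P[4] = 211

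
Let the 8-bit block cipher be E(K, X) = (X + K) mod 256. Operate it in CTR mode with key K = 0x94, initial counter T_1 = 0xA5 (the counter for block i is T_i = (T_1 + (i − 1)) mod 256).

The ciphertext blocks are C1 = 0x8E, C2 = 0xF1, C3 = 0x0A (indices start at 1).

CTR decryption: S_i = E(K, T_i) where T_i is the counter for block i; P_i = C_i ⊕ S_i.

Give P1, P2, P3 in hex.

P1: T = 0xA5, S = E(K, T) = 0x39; 0x8E ⊕ 0x39 = 0xB7.
P2: T = 0xA6, S = E(K, T) = 0x3A; 0xF1 ⊕ 0x3A = 0xCB.
P3: T = 0xA7, S = E(K, T) = 0x3B; 0x0A ⊕ 0x3B = 0x31.

P1 = 0xB7, P2 = 0xCB, P3 = 0x31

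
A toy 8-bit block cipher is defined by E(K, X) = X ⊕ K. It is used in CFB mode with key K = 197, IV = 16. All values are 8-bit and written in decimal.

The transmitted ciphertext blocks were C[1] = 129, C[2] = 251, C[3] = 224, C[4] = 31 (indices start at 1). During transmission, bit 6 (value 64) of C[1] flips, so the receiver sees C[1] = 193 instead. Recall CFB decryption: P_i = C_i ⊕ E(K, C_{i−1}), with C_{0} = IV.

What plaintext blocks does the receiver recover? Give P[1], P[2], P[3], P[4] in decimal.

Only C[1] changed, to 193. In CFB, a change in C_i flips the same bit in P_i and garbles P_{i+1}. Decrypting the received ciphertext:
P[1]: E(K, 16) = 213; 193 ⊕ 213 = 20.
P[2]: E(K, 193) = 4; 251 ⊕ 4 = 255.
P[3]: E(K, 251) = 62; 224 ⊕ 62 = 222.
P[4]: E(K, 224) = 37; 31 ⊕ 37 = 58.
Blocks that differ from the original plaintext: P[1], P[2].

P[1] = 20, P[2] = 255, P[3] = 222, P[4] = 58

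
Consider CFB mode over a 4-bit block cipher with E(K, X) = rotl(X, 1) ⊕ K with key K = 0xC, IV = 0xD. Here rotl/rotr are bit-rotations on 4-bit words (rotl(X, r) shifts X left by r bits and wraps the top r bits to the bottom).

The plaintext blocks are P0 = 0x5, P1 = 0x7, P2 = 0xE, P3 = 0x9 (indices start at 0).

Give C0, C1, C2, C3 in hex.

C0 = 0x2, C1 = 0xF, C2 = 0xD, C3 = 0xE

CFB encryption: C_i = P_i ⊕ E(K, C_{i−1}), with C_{−1} = IV.
C0: E(K, 0xD) = 0x7; 0x5 ⊕ 0x7 = 0x2.
C1: E(K, 0x2) = 0x8; 0x7 ⊕ 0x8 = 0xF.
C2: E(K, 0xF) = 0x3; 0xE ⊕ 0x3 = 0xD.
C3: E(K, 0xD) = 0x7; 0x9 ⊕ 0x7 = 0xE.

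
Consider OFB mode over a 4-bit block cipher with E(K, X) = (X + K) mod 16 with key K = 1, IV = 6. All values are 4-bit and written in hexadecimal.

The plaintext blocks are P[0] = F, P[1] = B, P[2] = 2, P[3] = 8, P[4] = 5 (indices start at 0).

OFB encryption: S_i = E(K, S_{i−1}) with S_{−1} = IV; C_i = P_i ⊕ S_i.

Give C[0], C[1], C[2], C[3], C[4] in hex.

C[0]: S = E(K, 6) = 7; F ⊕ 7 = 8.
C[1]: S = E(K, 7) = 8; B ⊕ 8 = 3.
C[2]: S = E(K, 8) = 9; 2 ⊕ 9 = B.
C[3]: S = E(K, 9) = A; 8 ⊕ A = 2.
C[4]: S = E(K, A) = B; 5 ⊕ B = E.

C[0] = 8, C[1] = 3, C[2] = B, C[3] = 2, C[4] = E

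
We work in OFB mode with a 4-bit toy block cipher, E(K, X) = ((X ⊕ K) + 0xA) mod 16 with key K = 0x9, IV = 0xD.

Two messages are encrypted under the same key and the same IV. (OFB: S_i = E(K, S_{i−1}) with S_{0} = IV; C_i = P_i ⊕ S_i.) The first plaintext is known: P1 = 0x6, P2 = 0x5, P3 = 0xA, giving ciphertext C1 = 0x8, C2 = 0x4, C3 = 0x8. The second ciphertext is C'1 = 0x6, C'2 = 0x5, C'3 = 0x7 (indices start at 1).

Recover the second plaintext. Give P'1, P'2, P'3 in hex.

In OFB with a reused IV, both messages share the same keystream S_i, so C_i ⊕ C'_i = P_i ⊕ P'_i and thus P'_i = P_i ⊕ C_i ⊕ C'_i.
P'1: 0x6 ⊕ 0x8 ⊕ 0x6 = 0x8.
P'2: 0x5 ⊕ 0x4 ⊕ 0x5 = 0x4.
P'3: 0xA ⊕ 0x8 ⊕ 0x7 = 0x5.

P'1 = 0x8, P'2 = 0x4, P'3 = 0x5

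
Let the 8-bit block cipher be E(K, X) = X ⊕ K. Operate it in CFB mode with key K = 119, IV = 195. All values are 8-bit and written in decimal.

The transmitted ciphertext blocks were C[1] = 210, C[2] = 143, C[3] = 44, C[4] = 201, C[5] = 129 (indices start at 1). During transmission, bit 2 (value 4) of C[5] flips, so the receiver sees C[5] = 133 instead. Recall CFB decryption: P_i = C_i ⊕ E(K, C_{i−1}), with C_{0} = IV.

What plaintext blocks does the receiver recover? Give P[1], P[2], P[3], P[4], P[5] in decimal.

P[1] = 102, P[2] = 42, P[3] = 212, P[4] = 146, P[5] = 59

Only C[5] changed, to 133. In CFB, a change in C_i flips the same bit in P_i and garbles P_{i+1}. Decrypting the received ciphertext:
P[1]: E(K, 195) = 180; 210 ⊕ 180 = 102.
P[2]: E(K, 210) = 165; 143 ⊕ 165 = 42.
P[3]: E(K, 143) = 248; 44 ⊕ 248 = 212.
P[4]: E(K, 44) = 91; 201 ⊕ 91 = 146.
P[5]: E(K, 201) = 190; 133 ⊕ 190 = 59.
Blocks that differ from the original plaintext: P[5].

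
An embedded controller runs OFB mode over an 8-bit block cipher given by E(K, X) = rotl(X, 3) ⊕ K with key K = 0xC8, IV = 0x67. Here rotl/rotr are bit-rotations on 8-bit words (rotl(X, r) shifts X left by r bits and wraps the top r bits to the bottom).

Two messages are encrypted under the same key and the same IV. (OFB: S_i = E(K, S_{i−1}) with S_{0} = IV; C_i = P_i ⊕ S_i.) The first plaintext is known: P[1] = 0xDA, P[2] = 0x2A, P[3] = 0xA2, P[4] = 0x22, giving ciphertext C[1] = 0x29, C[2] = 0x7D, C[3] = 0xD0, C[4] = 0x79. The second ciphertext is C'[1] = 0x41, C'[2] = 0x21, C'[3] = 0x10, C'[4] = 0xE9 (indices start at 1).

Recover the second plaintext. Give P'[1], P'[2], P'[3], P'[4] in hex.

P'[1] = 0xB2, P'[2] = 0x76, P'[3] = 0x62, P'[4] = 0xB2

In OFB with a reused IV, both messages share the same keystream S_i, so C_i ⊕ C'_i = P_i ⊕ P'_i and thus P'_i = P_i ⊕ C_i ⊕ C'_i.
P'[1]: 0xDA ⊕ 0x29 ⊕ 0x41 = 0xB2.
P'[2]: 0x2A ⊕ 0x7D ⊕ 0x21 = 0x76.
P'[3]: 0xA2 ⊕ 0xD0 ⊕ 0x10 = 0x62.
P'[4]: 0x22 ⊕ 0x79 ⊕ 0xE9 = 0xB2.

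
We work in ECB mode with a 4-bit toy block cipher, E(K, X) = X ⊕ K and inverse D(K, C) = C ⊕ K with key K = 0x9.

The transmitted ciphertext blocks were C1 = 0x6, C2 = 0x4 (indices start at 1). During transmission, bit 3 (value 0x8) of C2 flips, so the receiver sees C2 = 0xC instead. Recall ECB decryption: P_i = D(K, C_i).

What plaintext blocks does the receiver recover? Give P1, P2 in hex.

Only C2 changed, to 0xC. In ECB, a change in C_i affects only P_i. Decrypting the received ciphertext:
P1: D(K, 0x6) = 0xF.
P2: D(K, 0xC) = 0x5.
Blocks that differ from the original plaintext: P2.

P1 = 0xF, P2 = 0x5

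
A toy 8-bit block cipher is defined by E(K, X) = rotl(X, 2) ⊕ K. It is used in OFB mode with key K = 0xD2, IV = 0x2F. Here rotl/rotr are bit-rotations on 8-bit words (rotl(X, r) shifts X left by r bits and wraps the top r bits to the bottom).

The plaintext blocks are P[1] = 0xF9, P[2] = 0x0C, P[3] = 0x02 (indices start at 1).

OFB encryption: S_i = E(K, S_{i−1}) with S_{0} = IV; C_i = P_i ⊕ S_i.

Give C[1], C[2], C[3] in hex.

C[1] = 0x97, C[2] = 0x67, C[3] = 0x7D

C[1]: S = E(K, 0x2F) = 0x6E; 0xF9 ⊕ 0x6E = 0x97.
C[2]: S = E(K, 0x6E) = 0x6B; 0x0C ⊕ 0x6B = 0x67.
C[3]: S = E(K, 0x6B) = 0x7F; 0x02 ⊕ 0x7F = 0x7D.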